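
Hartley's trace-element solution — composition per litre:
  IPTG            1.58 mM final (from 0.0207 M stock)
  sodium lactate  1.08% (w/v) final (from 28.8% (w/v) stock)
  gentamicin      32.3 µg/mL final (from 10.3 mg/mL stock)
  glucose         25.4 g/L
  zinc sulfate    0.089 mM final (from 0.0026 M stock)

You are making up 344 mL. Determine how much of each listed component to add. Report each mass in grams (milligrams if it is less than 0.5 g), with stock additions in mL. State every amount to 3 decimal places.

Target volume = 344 mL = 0.344 L.
IPTG: dilute stock: 1.58 mM × 344 mL ÷ 20.7 mM = 26.257 mL
sodium lactate: C1V1 = C2V2 → 1.08% ÷ 28.8% × 344 mL = 12.900 mL
gentamicin: dilute stock: 32.3 µg/mL × 344 mL ÷ 10300 µg/mL = 1.079 mL
glucose: 25.4 g/L × 0.344 L = 8.738 g
zinc sulfate: V = C2·V2/C1 = 0.089 mM × 344 mL ÷ 2.6 mM = 11.775 mL

IPTG 26.257 mL; sodium lactate 12.900 mL; gentamicin 1.079 mL; glucose 8.738 g; zinc sulfate 11.775 mL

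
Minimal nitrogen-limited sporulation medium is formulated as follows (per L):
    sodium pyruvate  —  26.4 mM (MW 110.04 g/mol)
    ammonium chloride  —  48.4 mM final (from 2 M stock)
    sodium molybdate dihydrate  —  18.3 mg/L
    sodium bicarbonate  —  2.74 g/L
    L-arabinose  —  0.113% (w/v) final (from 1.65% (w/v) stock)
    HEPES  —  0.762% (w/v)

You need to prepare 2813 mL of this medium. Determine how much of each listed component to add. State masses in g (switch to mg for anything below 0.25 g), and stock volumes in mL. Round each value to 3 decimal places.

sodium pyruvate 8.172 g; ammonium chloride 68.075 mL; sodium molybdate dihydrate 51.478 mg; sodium bicarbonate 7.708 g; L-arabinose 192.648 mL; HEPES 21.435 g

Working volume: 2813 mL = 2.813 L.
sodium pyruvate: 26.4 mmol/L × 110.04 g/mol × 2.813 L ÷ 1000 = 8.172 g
ammonium chloride: dilute stock: 48.4 mM × 2813 mL ÷ 2000 mM = 68.075 mL
sodium molybdate dihydrate: 18.3 mg/L × 2.813 L = 51.478 mg
sodium bicarbonate: 2.74 g/L × 2.813 L = 7.708 g
L-arabinose: V = C2·V2/C1 = 0.113% ÷ 1.65% × 2813 mL = 192.648 mL
HEPES: 0.762 g per 100 mL × 2813 mL ÷ 100 = 21.435 g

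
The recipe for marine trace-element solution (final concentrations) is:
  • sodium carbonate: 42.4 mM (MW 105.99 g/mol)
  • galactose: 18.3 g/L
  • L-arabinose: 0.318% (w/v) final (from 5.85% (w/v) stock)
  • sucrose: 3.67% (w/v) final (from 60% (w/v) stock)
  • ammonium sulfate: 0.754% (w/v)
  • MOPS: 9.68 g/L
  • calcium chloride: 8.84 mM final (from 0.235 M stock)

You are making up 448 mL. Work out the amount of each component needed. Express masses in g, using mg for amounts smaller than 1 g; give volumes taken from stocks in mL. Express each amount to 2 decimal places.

Target volume = 448 mL = 0.448 L.
sodium carbonate: 42.4 mmol/L × 105.99 g/mol × 0.448 L ÷ 1000 = 2.01 g
galactose: 18.3 g/L × 0.448 L = 8.20 g
L-arabinose: C1V1 = C2V2 → 0.318% ÷ 5.85% × 448 mL = 24.35 mL
sucrose: C1V1 = C2V2 → 3.67% ÷ 60% × 448 mL = 27.40 mL
ammonium sulfate: 0.754 g per 100 mL × 448 mL ÷ 100 = 3.38 g
MOPS: 9.68 g/L × 0.448 L = 4.34 g
calcium chloride: C1V1 = C2V2 → 8.84 mM × 448 mL ÷ 235 mM = 16.85 mL

sodium carbonate 2.01 g; galactose 8.20 g; L-arabinose 24.35 mL; sucrose 27.40 mL; ammonium sulfate 3.38 g; MOPS 4.34 g; calcium chloride 16.85 mL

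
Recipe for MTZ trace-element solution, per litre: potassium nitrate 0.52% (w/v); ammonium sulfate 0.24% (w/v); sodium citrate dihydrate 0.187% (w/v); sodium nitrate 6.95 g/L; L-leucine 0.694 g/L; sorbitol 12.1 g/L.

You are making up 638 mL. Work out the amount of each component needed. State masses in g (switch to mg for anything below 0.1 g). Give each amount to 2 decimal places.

Scale factor relative to 1 L: 0.638.
potassium nitrate: 0.52% w/v = 5.2 g/L → 5.2 × 0.638 L = 3.32 g
ammonium sulfate: 0.24 g per 100 mL × 638 mL ÷ 100 = 1.53 g
sodium citrate dihydrate: 0.187% w/v = 1.87 g/L → 1.87 × 0.638 L = 1.19 g
sodium nitrate: 6.95 g/L × 0.638 L = 4.43 g
L-leucine: 0.694 g/L × 0.638 L = 0.44 g
sorbitol: 12.1 g/L × 0.638 L = 7.72 g

potassium nitrate 3.32 g; ammonium sulfate 1.53 g; sodium citrate dihydrate 1.19 g; sodium nitrate 4.43 g; L-leucine 0.44 g; sorbitol 7.72 g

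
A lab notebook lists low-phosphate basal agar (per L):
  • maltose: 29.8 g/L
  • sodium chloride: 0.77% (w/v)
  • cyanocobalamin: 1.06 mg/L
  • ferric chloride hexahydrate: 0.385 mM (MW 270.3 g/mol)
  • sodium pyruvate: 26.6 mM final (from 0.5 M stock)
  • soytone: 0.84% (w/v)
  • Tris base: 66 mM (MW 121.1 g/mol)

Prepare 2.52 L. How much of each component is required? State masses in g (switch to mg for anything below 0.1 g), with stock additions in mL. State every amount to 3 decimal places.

maltose 75.096 g; sodium chloride 19.404 g; cyanocobalamin 2.671 mg; ferric chloride hexahydrate 0.262 g; sodium pyruvate 134.064 mL; soytone 21.168 g; Tris base 20.141 g

Working volume: 2.52 L.
maltose: 29.8 g/L × 2.52 L = 75.096 g
sodium chloride: 0.77% w/v = 7.7 g/L → 7.7 × 2.52 L = 19.404 g
cyanocobalamin: 1.06 mg/L × 2.52 L = 2.671 mg
ferric chloride hexahydrate: 0.385 mmol/L × 270.3 g/mol × 2.52 L ÷ 1000 = 0.262 g
sodium pyruvate: dilute stock: 26.6 mM × 2520 mL ÷ 500 mM = 134.064 mL
soytone: 0.84 g per 100 mL × 2520 mL ÷ 100 = 21.168 g
Tris base: 66 mmol/L × 121.1 g/mol × 2.52 L ÷ 1000 = 20.141 g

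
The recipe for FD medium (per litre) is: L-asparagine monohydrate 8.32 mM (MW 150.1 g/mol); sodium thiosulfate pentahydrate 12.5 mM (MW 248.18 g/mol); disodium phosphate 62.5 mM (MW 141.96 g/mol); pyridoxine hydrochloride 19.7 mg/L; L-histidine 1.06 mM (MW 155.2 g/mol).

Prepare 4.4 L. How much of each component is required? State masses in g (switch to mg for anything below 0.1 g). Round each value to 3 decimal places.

Working volume: 4.4 L.
L-asparagine monohydrate: 8.32 mmol/L × 150.1 g/mol × 4.4 L ÷ 1000 = 5.495 g
sodium thiosulfate pentahydrate: 12.5 mmol/L × 248.18 g/mol × 4.4 L ÷ 1000 = 13.650 g
disodium phosphate: 62.5 mmol/L × 141.96 g/mol × 4.4 L ÷ 1000 = 39.039 g
pyridoxine hydrochloride: 19.7 mg/L × 4.4 L = 86.680 mg
L-histidine: 1.06 mmol/L × 155.2 g/mol × 4.4 L ÷ 1000 = 0.724 g

L-asparagine monohydrate 5.495 g; sodium thiosulfate pentahydrate 13.650 g; disodium phosphate 39.039 g; pyridoxine hydrochloride 86.680 mg; L-histidine 0.724 g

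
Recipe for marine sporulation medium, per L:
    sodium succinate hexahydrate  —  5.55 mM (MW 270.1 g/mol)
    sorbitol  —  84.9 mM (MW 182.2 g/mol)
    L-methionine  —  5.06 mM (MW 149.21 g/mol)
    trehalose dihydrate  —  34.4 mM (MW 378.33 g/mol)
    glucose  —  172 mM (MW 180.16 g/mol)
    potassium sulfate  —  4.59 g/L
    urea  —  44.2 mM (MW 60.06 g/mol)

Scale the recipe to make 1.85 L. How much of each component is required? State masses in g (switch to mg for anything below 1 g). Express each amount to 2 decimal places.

Working volume: 1.85 L.
sodium succinate hexahydrate: 5.55 mmol/L × 270.1 g/mol × 1.85 L ÷ 1000 = 2.77 g
sorbitol: 84.9 mmol/L × 182.2 g/mol × 1.85 L ÷ 1000 = 28.62 g
L-methionine: 5.06 mmol/L × 149.21 g/mol × 1.85 L ÷ 1000 = 1.40 g
trehalose dihydrate: 34.4 mmol/L × 378.33 g/mol × 1.85 L ÷ 1000 = 24.08 g
glucose: 172 mmol/L × 180.16 g/mol × 1.85 L ÷ 1000 = 57.33 g
potassium sulfate: 4.59 g/L × 1.85 L = 8.49 g
urea: 44.2 mmol/L × 60.06 g/mol × 1.85 L ÷ 1000 = 4.91 g

sodium succinate hexahydrate 2.77 g; sorbitol 28.62 g; L-methionine 1.40 g; trehalose dihydrate 24.08 g; glucose 57.33 g; potassium sulfate 8.49 g; urea 4.91 g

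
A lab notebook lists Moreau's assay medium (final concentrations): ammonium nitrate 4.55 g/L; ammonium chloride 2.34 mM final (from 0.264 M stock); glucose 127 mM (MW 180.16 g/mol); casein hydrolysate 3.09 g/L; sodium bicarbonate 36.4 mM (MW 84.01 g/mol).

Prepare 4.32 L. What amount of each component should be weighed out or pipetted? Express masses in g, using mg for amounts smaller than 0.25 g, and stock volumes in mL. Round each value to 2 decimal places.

Working volume: 4.32 L.
ammonium nitrate: 4.55 g/L × 4.32 L = 19.66 g
ammonium chloride: C1V1 = C2V2 → 2.34 mM × 4320 mL ÷ 264 mM = 38.29 mL
glucose: 127 mmol/L × 180.16 g/mol × 4.32 L ÷ 1000 = 98.84 g
casein hydrolysate: 3.09 g/L × 4.32 L = 13.35 g
sodium bicarbonate: 36.4 mmol/L × 84.01 g/mol × 4.32 L ÷ 1000 = 13.21 g

ammonium nitrate 19.66 g; ammonium chloride 38.29 mL; glucose 98.84 g; casein hydrolysate 13.35 g; sodium bicarbonate 13.21 g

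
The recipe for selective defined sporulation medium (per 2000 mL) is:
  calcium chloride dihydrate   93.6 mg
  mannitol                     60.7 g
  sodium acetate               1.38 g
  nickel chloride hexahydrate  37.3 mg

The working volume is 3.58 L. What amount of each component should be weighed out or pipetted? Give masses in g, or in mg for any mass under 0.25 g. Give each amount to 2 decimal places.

calcium chloride dihydrate 167.54 mg; mannitol 108.65 g; sodium acetate 2.47 g; nickel chloride hexahydrate 66.77 mg

Ratio of target to recipe volume: 3580 / 2000 = 1.79.
calcium chloride dihydrate: 93.6 mg × (3580 mL / 2000 mL) = 167.54 mg
mannitol: 60.7 g × (3580 mL / 2000 mL) = 108.65 g
sodium acetate: 1.38 g × (3580 mL / 2000 mL) = 2.47 g
nickel chloride hexahydrate: 37.3 mg × (3580 mL / 2000 mL) = 66.77 mg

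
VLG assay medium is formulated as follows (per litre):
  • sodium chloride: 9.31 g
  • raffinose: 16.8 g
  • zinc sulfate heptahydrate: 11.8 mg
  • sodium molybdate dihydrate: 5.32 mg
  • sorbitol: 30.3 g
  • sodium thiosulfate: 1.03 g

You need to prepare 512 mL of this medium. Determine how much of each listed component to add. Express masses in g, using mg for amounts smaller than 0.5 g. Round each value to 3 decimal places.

Scale factor = 512 mL / 1000 mL = 0.512.
sodium chloride: 9.31 g × (512 mL / 1000 mL) = 4.767 g
raffinose: 16.8 g × (512 mL / 1000 mL) = 8.602 g
zinc sulfate heptahydrate: 11.8 mg × (512 mL / 1000 mL) = 6.042 mg
sodium molybdate dihydrate: 5.32 mg × (512 mL / 1000 mL) = 2.724 mg
sorbitol: 30.3 g × (512 mL / 1000 mL) = 15.514 g
sodium thiosulfate: 1.03 g × (512 mL / 1000 mL) = 0.527 g

sodium chloride 4.767 g; raffinose 8.602 g; zinc sulfate heptahydrate 6.042 mg; sodium molybdate dihydrate 2.724 mg; sorbitol 15.514 g; sodium thiosulfate 0.527 g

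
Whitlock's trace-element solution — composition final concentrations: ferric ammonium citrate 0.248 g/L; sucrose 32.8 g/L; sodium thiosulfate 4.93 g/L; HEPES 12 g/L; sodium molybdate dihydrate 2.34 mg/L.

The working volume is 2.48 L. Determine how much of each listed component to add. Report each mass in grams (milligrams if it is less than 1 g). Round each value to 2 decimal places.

Scale factor relative to 1 L: 2.48.
ferric ammonium citrate: 0.248 g/L × 2.48 L = 0.61504 g = 615.04 mg
sucrose: 32.8 g/L × 2.48 L = 81.34 g
sodium thiosulfate: 4.93 g/L × 2.48 L = 12.23 g
HEPES: 12 g/L × 2.48 L = 29.76 g
sodium molybdate dihydrate: 2.34 mg/L × 2.48 L = 5.80 mg

ferric ammonium citrate 615.04 mg; sucrose 81.34 g; sodium thiosulfate 12.23 g; HEPES 29.76 g; sodium molybdate dihydrate 5.80 mg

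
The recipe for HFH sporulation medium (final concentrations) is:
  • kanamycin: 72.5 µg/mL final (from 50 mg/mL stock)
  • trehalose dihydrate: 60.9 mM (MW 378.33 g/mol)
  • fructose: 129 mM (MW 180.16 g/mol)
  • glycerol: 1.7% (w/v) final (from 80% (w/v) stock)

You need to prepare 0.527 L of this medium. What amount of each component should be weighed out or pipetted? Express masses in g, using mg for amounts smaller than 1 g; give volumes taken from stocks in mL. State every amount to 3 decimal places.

Scale factor relative to 1 L: 0.527.
kanamycin: dilute stock: 72.5 µg/mL × 527 mL ÷ 50000 µg/mL = 0.764 mL
trehalose dihydrate: 60.9 mmol/L × 378.33 g/mol × 0.527 L ÷ 1000 = 12.142 g
fructose: 129 mmol/L × 180.16 g/mol × 0.527 L ÷ 1000 = 12.248 g
glycerol: C1V1 = C2V2 → 1.7% ÷ 80% × 527 mL = 11.199 mL

kanamycin 0.764 mL; trehalose dihydrate 12.142 g; fructose 12.248 g; glycerol 11.199 mL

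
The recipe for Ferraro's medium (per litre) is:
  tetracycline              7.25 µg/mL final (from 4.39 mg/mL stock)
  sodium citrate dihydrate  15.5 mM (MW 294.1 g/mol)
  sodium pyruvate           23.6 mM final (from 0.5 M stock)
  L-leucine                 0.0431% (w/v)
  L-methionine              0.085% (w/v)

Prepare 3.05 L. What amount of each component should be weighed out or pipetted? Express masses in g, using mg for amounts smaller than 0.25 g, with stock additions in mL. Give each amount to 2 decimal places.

tetracycline 5.04 mL; sodium citrate dihydrate 13.90 g; sodium pyruvate 143.96 mL; L-leucine 1.31 g; L-methionine 2.59 g

Working volume: 3.05 L.
tetracycline: dilute stock: 7.25 µg/mL × 3050 mL ÷ 4390 µg/mL = 5.04 mL
sodium citrate dihydrate: 15.5 mmol/L × 294.1 g/mol × 3.05 L ÷ 1000 = 13.90 g
sodium pyruvate: V = C2·V2/C1 = 23.6 mM × 3050 mL ÷ 500 mM = 143.96 mL
L-leucine: 0.0431 g per 100 mL × 3050 mL ÷ 100 = 1.31 g
L-methionine: 0.085 g per 100 mL × 3050 mL ÷ 100 = 2.59 g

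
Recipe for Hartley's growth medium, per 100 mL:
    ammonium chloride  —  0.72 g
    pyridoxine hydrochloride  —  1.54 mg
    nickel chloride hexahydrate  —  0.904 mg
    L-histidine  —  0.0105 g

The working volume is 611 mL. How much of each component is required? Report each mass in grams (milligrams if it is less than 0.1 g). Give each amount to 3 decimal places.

ammonium chloride 4.399 g; pyridoxine hydrochloride 9.409 mg; nickel chloride hexahydrate 5.523 mg; L-histidine 64.155 mg

Ratio of target to recipe volume: 611 / 100 = 6.11.
ammonium chloride: 0.72 g × (611 mL / 100 mL) = 4.399 g
pyridoxine hydrochloride: 1.54 mg × (611 mL / 100 mL) = 9.409 mg
nickel chloride hexahydrate: 0.904 mg × (611 mL / 100 mL) = 5.523 mg
L-histidine: 0.0105 g × (611 mL / 100 mL) = 0.064155 g = 64.155 mg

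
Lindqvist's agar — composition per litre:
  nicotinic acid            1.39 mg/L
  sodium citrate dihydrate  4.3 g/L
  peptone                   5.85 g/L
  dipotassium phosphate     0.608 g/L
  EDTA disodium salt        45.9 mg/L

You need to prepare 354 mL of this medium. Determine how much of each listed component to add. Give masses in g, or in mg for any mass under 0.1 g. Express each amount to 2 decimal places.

nicotinic acid 0.49 mg; sodium citrate dihydrate 1.52 g; peptone 2.07 g; dipotassium phosphate 0.22 g; EDTA disodium salt 16.25 mg

Scale factor relative to 1 L: 0.354.
nicotinic acid: 1.39 mg/L × 0.354 L = 0.49 mg
sodium citrate dihydrate: 4.3 g/L × 0.354 L = 1.52 g
peptone: 5.85 g/L × 0.354 L = 2.07 g
dipotassium phosphate: 0.608 g/L × 0.354 L = 0.22 g
EDTA disodium salt: 45.9 mg/L × 0.354 L = 16.25 mg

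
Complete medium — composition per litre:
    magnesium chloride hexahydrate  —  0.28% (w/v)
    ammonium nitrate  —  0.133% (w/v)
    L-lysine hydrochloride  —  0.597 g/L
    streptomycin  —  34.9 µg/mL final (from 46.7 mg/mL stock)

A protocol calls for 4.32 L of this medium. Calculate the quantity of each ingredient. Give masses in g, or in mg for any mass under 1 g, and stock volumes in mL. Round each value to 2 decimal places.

magnesium chloride hexahydrate 12.10 g; ammonium nitrate 5.75 g; L-lysine hydrochloride 2.58 g; streptomycin 3.23 mL

Working volume: 4.32 L.
magnesium chloride hexahydrate: 0.28% w/v = 2.8 g/L → 2.8 × 4.32 L = 12.10 g
ammonium nitrate: 0.133 g per 100 mL × 4320 mL ÷ 100 = 5.75 g
L-lysine hydrochloride: 0.597 g/L × 4.32 L = 2.58 g
streptomycin: C1V1 = C2V2 → 34.9 µg/mL × 4320 mL ÷ 46700 µg/mL = 3.23 mL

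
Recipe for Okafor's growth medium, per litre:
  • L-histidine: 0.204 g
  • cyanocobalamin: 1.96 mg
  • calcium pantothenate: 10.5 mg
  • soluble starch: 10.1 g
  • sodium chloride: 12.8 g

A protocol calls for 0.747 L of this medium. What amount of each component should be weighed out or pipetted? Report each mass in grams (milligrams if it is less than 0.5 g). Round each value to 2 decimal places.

L-histidine 152.39 mg; cyanocobalamin 1.46 mg; calcium pantothenate 7.84 mg; soluble starch 7.54 g; sodium chloride 9.56 g

Scale factor = 747 mL / 1000 mL = 0.747.
L-histidine: 0.204 g × (747 mL / 1000 mL) = 0.152388 g = 152.39 mg
cyanocobalamin: 1.96 mg × (747 mL / 1000 mL) = 1.46 mg
calcium pantothenate: 10.5 mg × (747 mL / 1000 mL) = 7.84 mg
soluble starch: 10.1 g × (747 mL / 1000 mL) = 7.54 g
sodium chloride: 12.8 g × (747 mL / 1000 mL) = 9.56 g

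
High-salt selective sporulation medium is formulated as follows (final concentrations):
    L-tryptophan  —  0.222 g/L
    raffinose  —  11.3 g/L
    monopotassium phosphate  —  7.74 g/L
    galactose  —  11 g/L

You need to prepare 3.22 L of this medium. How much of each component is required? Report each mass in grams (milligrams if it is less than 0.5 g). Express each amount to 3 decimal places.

L-tryptophan 0.715 g; raffinose 36.386 g; monopotassium phosphate 24.923 g; galactose 35.420 g

Working volume: 3.22 L.
L-tryptophan: 0.222 g/L × 3.22 L = 0.715 g
raffinose: 11.3 g/L × 3.22 L = 36.386 g
monopotassium phosphate: 7.74 g/L × 3.22 L = 24.923 g
galactose: 11 g/L × 3.22 L = 35.420 g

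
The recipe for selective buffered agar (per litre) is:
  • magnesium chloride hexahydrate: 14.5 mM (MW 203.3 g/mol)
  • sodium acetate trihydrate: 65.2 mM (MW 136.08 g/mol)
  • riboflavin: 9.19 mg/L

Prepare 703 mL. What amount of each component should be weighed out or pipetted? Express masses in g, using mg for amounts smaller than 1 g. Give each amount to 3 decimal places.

magnesium chloride hexahydrate 2.072 g; sodium acetate trihydrate 6.237 g; riboflavin 6.461 mg

Target volume = 703 mL = 0.703 L.
magnesium chloride hexahydrate: 14.5 mmol/L × 203.3 g/mol × 0.703 L ÷ 1000 = 2.072 g
sodium acetate trihydrate: 65.2 mmol/L × 136.08 g/mol × 0.703 L ÷ 1000 = 6.237 g
riboflavin: 9.19 mg/L × 0.703 L = 6.461 mg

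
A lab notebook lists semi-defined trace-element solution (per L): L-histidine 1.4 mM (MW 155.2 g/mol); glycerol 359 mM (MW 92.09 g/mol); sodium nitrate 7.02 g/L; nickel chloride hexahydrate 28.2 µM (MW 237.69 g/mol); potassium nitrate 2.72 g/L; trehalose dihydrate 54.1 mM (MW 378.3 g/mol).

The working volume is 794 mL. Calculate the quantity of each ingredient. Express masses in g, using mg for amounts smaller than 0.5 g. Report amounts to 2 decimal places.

L-histidine 172.52 mg; glycerol 26.25 g; sodium nitrate 5.57 g; nickel chloride hexahydrate 5.32 mg; potassium nitrate 2.16 g; trehalose dihydrate 16.25 g

Working volume: 794 mL = 0.794 L.
L-histidine: 1.4 mmol/L × 155.2 mg/mmol × 0.794 L = 172.52 mg
glycerol: 359 mmol/L × 92.09 g/mol × 0.794 L ÷ 1000 = 26.25 g
sodium nitrate: 7.02 g/L × 0.794 L = 5.57 g
nickel chloride hexahydrate: 28.2 µmol/L × 237.69 g/mol × 0.794 L ÷ 1000 = 5.32 mg
potassium nitrate: 2.72 g/L × 0.794 L = 2.16 g
trehalose dihydrate: 54.1 mmol/L × 378.3 g/mol × 0.794 L ÷ 1000 = 16.25 g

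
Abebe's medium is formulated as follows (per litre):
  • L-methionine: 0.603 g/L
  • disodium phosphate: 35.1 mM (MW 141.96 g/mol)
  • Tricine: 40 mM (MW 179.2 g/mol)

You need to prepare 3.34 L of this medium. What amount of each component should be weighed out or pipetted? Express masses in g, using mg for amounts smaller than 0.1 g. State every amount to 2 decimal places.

Working volume: 3.34 L.
L-methionine: 0.603 g/L × 3.34 L = 2.01 g
disodium phosphate: 35.1 mmol/L × 141.96 g/mol × 3.34 L ÷ 1000 = 16.64 g
Tricine: 40 mmol/L × 179.2 g/mol × 3.34 L ÷ 1000 = 23.94 g

L-methionine 2.01 g; disodium phosphate 16.64 g; Tricine 23.94 g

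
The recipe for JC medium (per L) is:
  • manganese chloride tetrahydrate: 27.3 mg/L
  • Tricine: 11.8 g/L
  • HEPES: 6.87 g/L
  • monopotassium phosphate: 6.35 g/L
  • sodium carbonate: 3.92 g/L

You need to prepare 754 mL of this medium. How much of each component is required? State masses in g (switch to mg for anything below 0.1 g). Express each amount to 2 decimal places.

Scale factor relative to 1 L: 0.754.
manganese chloride tetrahydrate: 27.3 mg/L × 0.754 L = 20.58 mg
Tricine: 11.8 g/L × 0.754 L = 8.90 g
HEPES: 6.87 g/L × 0.754 L = 5.18 g
monopotassium phosphate: 6.35 g/L × 0.754 L = 4.79 g
sodium carbonate: 3.92 g/L × 0.754 L = 2.96 g

manganese chloride tetrahydrate 20.58 mg; Tricine 8.90 g; HEPES 5.18 g; monopotassium phosphate 4.79 g; sodium carbonate 2.96 g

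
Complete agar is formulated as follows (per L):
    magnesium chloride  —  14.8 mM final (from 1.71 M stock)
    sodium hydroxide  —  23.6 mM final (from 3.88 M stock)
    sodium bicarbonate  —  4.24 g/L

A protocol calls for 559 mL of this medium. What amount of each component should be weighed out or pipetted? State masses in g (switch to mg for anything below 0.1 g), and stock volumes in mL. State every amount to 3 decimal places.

magnesium chloride 4.838 mL; sodium hydroxide 3.400 mL; sodium bicarbonate 2.370 g

Scale factor relative to 1 L: 0.559.
magnesium chloride: V = C2·V2/C1 = 14.8 mM × 559 mL ÷ 1710 mM = 4.838 mL
sodium hydroxide: V = C2·V2/C1 = 23.6 mM × 559 mL ÷ 3880 mM = 3.400 mL
sodium bicarbonate: 4.24 g/L × 0.559 L = 2.370 g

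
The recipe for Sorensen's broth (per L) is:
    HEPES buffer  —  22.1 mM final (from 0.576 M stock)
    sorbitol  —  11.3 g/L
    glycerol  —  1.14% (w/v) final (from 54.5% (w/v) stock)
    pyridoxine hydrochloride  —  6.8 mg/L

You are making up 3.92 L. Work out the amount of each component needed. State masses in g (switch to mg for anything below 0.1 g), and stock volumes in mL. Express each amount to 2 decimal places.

HEPES buffer 150.40 mL; sorbitol 44.30 g; glycerol 82.00 mL; pyridoxine hydrochloride 26.66 mg

Scale factor relative to 1 L: 3.92.
HEPES buffer: dilute stock: 22.1 mM × 3920 mL ÷ 576 mM = 150.40 mL
sorbitol: 11.3 g/L × 3.92 L = 44.30 g
glycerol: C1V1 = C2V2 → 1.14% ÷ 54.5% × 3920 mL = 82.00 mL
pyridoxine hydrochloride: 6.8 mg/L × 3.92 L = 26.66 mg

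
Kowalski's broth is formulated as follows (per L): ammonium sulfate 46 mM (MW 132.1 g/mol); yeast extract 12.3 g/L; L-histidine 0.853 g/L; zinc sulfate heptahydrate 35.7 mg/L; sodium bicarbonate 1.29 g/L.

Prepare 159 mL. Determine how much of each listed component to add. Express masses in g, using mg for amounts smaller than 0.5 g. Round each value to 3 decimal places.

ammonium sulfate 0.966 g; yeast extract 1.956 g; L-histidine 135.627 mg; zinc sulfate heptahydrate 5.676 mg; sodium bicarbonate 205.110 mg

Scale factor relative to 1 L: 0.159.
ammonium sulfate: 46 mmol/L × 132.1 g/mol × 0.159 L ÷ 1000 = 0.966 g
yeast extract: 12.3 g/L × 0.159 L = 1.956 g
L-histidine: 0.853 g/L × 0.159 L = 0.135627 g = 135.627 mg
zinc sulfate heptahydrate: 35.7 mg/L × 0.159 L = 5.676 mg
sodium bicarbonate: 1.29 g/L × 0.159 L = 0.20511 g = 205.110 mg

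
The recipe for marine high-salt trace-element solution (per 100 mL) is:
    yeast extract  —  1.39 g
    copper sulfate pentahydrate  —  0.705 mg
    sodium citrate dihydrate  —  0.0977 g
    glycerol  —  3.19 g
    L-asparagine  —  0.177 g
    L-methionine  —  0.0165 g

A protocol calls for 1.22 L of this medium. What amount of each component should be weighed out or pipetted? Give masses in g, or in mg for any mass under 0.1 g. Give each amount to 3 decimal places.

yeast extract 16.958 g; copper sulfate pentahydrate 8.601 mg; sodium citrate dihydrate 1.192 g; glycerol 38.918 g; L-asparagine 2.159 g; L-methionine 0.201 g

Ratio of target to recipe volume: 1220 / 100 = 12.2.
yeast extract: 1.39 g × (1220 mL / 100 mL) = 16.958 g
copper sulfate pentahydrate: 0.705 mg × (1220 mL / 100 mL) = 8.601 mg
sodium citrate dihydrate: 0.0977 g × (1220 mL / 100 mL) = 1.192 g
glycerol: 3.19 g × (1220 mL / 100 mL) = 38.918 g
L-asparagine: 0.177 g × (1220 mL / 100 mL) = 2.159 g
L-methionine: 0.0165 g × (1220 mL / 100 mL) = 0.201 g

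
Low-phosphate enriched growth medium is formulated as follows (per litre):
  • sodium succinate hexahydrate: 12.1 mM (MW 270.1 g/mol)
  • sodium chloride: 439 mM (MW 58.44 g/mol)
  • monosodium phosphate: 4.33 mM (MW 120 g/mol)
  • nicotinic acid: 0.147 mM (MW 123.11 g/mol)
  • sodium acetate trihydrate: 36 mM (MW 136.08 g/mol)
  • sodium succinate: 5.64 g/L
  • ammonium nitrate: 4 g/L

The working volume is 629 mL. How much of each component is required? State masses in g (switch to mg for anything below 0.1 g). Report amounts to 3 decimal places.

Target volume = 629 mL = 0.629 L.
sodium succinate hexahydrate: 12.1 mmol/L × 270.1 g/mol × 0.629 L ÷ 1000 = 2.056 g
sodium chloride: 439 mmol/L × 58.44 g/mol × 0.629 L ÷ 1000 = 16.137 g
monosodium phosphate: 4.33 mmol/L × 120 g/mol × 0.629 L ÷ 1000 = 0.327 g
nicotinic acid: 0.147 mmol/L × 123.11 mg/mmol × 0.629 L = 11.383 mg
sodium acetate trihydrate: 36 mmol/L × 136.08 g/mol × 0.629 L ÷ 1000 = 3.081 g
sodium succinate: 5.64 g/L × 0.629 L = 3.548 g
ammonium nitrate: 4 g/L × 0.629 L = 2.516 g

sodium succinate hexahydrate 2.056 g; sodium chloride 16.137 g; monosodium phosphate 0.327 g; nicotinic acid 11.383 mg; sodium acetate trihydrate 3.081 g; sodium succinate 3.548 g; ammonium nitrate 2.516 g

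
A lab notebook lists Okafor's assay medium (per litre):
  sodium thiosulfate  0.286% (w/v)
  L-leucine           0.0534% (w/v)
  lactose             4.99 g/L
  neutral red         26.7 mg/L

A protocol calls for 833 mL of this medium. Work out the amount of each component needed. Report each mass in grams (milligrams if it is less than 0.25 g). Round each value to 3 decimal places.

sodium thiosulfate 2.382 g; L-leucine 0.445 g; lactose 4.157 g; neutral red 22.241 mg

Working volume: 833 mL = 0.833 L.
sodium thiosulfate: 0.286% w/v = 2.86 g/L → 2.86 × 0.833 L = 2.382 g
L-leucine: 0.0534% w/v = 0.534 g/L → 0.534 × 0.833 L = 0.445 g
lactose: 4.99 g/L × 0.833 L = 4.157 g
neutral red: 26.7 mg/L × 0.833 L = 22.241 mg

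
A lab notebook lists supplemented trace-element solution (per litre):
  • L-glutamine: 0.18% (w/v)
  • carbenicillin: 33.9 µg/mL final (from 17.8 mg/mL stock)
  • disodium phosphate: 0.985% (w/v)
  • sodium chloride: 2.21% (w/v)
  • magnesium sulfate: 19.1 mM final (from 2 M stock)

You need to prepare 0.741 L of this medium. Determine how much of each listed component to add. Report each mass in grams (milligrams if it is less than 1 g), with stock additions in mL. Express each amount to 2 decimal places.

Scale factor relative to 1 L: 0.741.
L-glutamine: 0.18% w/v = 1.8 g/L → 1.8 × 0.741 L = 1.33 g
carbenicillin: V = C2·V2/C1 = 33.9 µg/mL × 741 mL ÷ 17800 µg/mL = 1.41 mL
disodium phosphate: 0.985% w/v = 9.85 g/L → 9.85 × 0.741 L = 7.30 g
sodium chloride: 2.21% w/v = 22.1 g/L → 22.1 × 0.741 L = 16.38 g
magnesium sulfate: C1V1 = C2V2 → 19.1 mM × 741 mL ÷ 2000 mM = 7.08 mL

L-glutamine 1.33 g; carbenicillin 1.41 mL; disodium phosphate 7.30 g; sodium chloride 16.38 g; magnesium sulfate 7.08 mL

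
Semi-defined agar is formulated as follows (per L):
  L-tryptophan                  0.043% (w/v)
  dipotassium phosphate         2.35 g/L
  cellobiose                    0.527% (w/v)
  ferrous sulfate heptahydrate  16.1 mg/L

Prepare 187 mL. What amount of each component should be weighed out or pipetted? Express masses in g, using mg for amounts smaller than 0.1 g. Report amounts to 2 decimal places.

Scale factor relative to 1 L: 0.187.
L-tryptophan: 0.043 g per 100 mL × 187 mL ÷ 100 = 0.08041 g = 80.41 mg
dipotassium phosphate: 2.35 g/L × 0.187 L = 0.44 g
cellobiose: 0.527 g per 100 mL × 187 mL ÷ 100 = 0.99 g
ferrous sulfate heptahydrate: 16.1 mg/L × 0.187 L = 3.01 mg

L-tryptophan 80.41 mg; dipotassium phosphate 0.44 g; cellobiose 0.99 g; ferrous sulfate heptahydrate 3.01 mg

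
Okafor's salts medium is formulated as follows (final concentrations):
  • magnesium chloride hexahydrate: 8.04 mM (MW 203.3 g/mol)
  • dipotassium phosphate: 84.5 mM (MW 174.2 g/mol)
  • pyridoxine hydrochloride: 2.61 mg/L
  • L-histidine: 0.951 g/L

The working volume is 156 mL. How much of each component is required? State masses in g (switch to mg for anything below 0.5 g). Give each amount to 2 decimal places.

magnesium chloride hexahydrate 254.99 mg; dipotassium phosphate 2.30 g; pyridoxine hydrochloride 0.41 mg; L-histidine 148.36 mg

Target volume = 156 mL = 0.156 L.
magnesium chloride hexahydrate: 8.04 mmol/L × 203.3 mg/mmol × 0.156 L = 254.99 mg
dipotassium phosphate: 84.5 mmol/L × 174.2 g/mol × 0.156 L ÷ 1000 = 2.30 g
pyridoxine hydrochloride: 2.61 mg/L × 0.156 L = 0.41 mg
L-histidine: 0.951 g/L × 0.156 L = 0.148356 g = 148.36 mg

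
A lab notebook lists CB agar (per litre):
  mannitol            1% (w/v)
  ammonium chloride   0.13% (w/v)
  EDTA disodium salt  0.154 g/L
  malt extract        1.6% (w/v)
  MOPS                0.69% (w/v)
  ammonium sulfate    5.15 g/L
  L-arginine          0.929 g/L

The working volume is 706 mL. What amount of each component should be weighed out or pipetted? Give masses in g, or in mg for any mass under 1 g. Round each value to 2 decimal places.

mannitol 7.06 g; ammonium chloride 917.80 mg; EDTA disodium salt 108.72 mg; malt extract 11.30 g; MOPS 4.87 g; ammonium sulfate 3.64 g; L-arginine 655.87 mg

Working volume: 706 mL = 0.706 L.
mannitol: 1% w/v = 10 g/L → 10 × 0.706 L = 7.06 g
ammonium chloride: 0.13% w/v = 1.3 g/L → 1.3 × 0.706 L = 0.9178 g = 917.80 mg
EDTA disodium salt: 0.154 g/L × 0.706 L = 0.108724 g = 108.72 mg
malt extract: 1.6% w/v = 16 g/L → 16 × 0.706 L = 11.30 g
MOPS: 0.69 g per 100 mL × 706 mL ÷ 100 = 4.87 g
ammonium sulfate: 5.15 g/L × 0.706 L = 3.64 g
L-arginine: 0.929 g/L × 0.706 L = 0.655874 g = 655.87 mg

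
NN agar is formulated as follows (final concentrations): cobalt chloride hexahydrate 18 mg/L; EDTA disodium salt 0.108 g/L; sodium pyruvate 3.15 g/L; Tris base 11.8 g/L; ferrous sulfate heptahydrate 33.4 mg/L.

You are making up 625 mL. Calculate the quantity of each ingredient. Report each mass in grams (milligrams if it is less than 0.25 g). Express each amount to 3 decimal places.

cobalt chloride hexahydrate 11.250 mg; EDTA disodium salt 67.500 mg; sodium pyruvate 1.969 g; Tris base 7.375 g; ferrous sulfate heptahydrate 20.875 mg

Target volume = 625 mL = 0.625 L.
cobalt chloride hexahydrate: 18 mg/L × 0.625 L = 11.250 mg
EDTA disodium salt: 0.108 g/L × 0.625 L = 0.0675 g = 67.500 mg
sodium pyruvate: 3.15 g/L × 0.625 L = 1.969 g
Tris base: 11.8 g/L × 0.625 L = 7.375 g
ferrous sulfate heptahydrate: 33.4 mg/L × 0.625 L = 20.875 mg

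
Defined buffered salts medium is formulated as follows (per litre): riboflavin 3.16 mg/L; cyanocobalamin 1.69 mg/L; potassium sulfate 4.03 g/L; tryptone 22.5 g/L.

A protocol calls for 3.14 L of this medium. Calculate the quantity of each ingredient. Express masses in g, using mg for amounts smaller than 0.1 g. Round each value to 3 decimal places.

riboflavin 9.922 mg; cyanocobalamin 5.307 mg; potassium sulfate 12.654 g; tryptone 70.650 g

Working volume: 3.14 L.
riboflavin: 3.16 mg/L × 3.14 L = 9.922 mg
cyanocobalamin: 1.69 mg/L × 3.14 L = 5.307 mg
potassium sulfate: 4.03 g/L × 3.14 L = 12.654 g
tryptone: 22.5 g/L × 3.14 L = 70.650 g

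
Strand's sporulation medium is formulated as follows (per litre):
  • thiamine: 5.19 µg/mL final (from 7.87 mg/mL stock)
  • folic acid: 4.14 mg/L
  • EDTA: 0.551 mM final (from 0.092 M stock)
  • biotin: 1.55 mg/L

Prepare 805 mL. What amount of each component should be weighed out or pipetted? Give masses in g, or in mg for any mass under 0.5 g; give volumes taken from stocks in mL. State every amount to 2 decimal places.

Scale factor relative to 1 L: 0.805.
thiamine: C1V1 = C2V2 → 5.19 µg/mL × 805 mL ÷ 7870 µg/mL = 0.53 mL
folic acid: 4.14 mg/L × 0.805 L = 3.33 mg
EDTA: dilute stock: 0.551 mM × 805 mL ÷ 92 mM = 4.82 mL
biotin: 1.55 mg/L × 0.805 L = 1.25 mg

thiamine 0.53 mL; folic acid 3.33 mg; EDTA 4.82 mL; biotin 1.25 mg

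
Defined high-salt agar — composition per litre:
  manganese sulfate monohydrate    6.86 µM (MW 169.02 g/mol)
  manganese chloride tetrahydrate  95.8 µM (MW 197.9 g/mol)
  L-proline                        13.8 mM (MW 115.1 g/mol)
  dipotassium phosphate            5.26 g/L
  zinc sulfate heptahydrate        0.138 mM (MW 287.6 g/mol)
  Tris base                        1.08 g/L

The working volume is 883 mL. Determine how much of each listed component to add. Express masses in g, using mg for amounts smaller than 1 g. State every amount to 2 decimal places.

manganese sulfate monohydrate 1.02 mg; manganese chloride tetrahydrate 16.74 mg; L-proline 1.40 g; dipotassium phosphate 4.64 g; zinc sulfate heptahydrate 35.05 mg; Tris base 953.64 mg

Scale factor relative to 1 L: 0.883.
manganese sulfate monohydrate: 6.86 µmol/L × 169.02 g/mol × 0.883 L ÷ 1000 = 1.02 mg
manganese chloride tetrahydrate: 95.8 µmol/L × 197.9 g/mol × 0.883 L ÷ 1000 = 16.74 mg
L-proline: 13.8 mmol/L × 115.1 g/mol × 0.883 L ÷ 1000 = 1.40 g
dipotassium phosphate: 5.26 g/L × 0.883 L = 4.64 g
zinc sulfate heptahydrate: 0.138 mmol/L × 287.6 mg/mmol × 0.883 L = 35.05 mg
Tris base: 1.08 g/L × 0.883 L = 0.95364 g = 953.64 mg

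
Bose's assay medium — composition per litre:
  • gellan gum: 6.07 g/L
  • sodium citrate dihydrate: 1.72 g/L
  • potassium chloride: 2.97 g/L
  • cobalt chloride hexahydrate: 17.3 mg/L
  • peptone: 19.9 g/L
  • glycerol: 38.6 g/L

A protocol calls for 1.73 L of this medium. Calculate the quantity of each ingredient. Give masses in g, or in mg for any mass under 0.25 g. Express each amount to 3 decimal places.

gellan gum 10.501 g; sodium citrate dihydrate 2.976 g; potassium chloride 5.138 g; cobalt chloride hexahydrate 29.929 mg; peptone 34.427 g; glycerol 66.778 g

Scale factor relative to 1 L: 1.73.
gellan gum: 6.07 g/L × 1.73 L = 10.501 g
sodium citrate dihydrate: 1.72 g/L × 1.73 L = 2.976 g
potassium chloride: 2.97 g/L × 1.73 L = 5.138 g
cobalt chloride hexahydrate: 17.3 mg/L × 1.73 L = 29.929 mg
peptone: 19.9 g/L × 1.73 L = 34.427 g
glycerol: 38.6 g/L × 1.73 L = 66.778 g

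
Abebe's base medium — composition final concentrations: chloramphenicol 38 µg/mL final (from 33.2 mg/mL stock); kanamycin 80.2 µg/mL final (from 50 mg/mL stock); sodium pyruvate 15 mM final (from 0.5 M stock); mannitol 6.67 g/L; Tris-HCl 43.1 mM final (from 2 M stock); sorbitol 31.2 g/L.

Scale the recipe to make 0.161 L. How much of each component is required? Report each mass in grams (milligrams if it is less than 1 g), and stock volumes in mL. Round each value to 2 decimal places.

Scale factor relative to 1 L: 0.161.
chloramphenicol: dilute stock: 38 µg/mL × 161 mL ÷ 33200 µg/mL = 0.18 mL
kanamycin: C1V1 = C2V2 → 80.2 µg/mL × 161 mL ÷ 50000 µg/mL = 0.26 mL
sodium pyruvate: V = C2·V2/C1 = 15 mM × 161 mL ÷ 500 mM = 4.83 mL
mannitol: 6.67 g/L × 0.161 L = 1.07 g
Tris-HCl: V = C2·V2/C1 = 43.1 mM × 161 mL ÷ 2000 mM = 3.47 mL
sorbitol: 31.2 g/L × 0.161 L = 5.02 g

chloramphenicol 0.18 mL; kanamycin 0.26 mL; sodium pyruvate 4.83 mL; mannitol 1.07 g; Tris-HCl 3.47 mL; sorbitol 5.02 g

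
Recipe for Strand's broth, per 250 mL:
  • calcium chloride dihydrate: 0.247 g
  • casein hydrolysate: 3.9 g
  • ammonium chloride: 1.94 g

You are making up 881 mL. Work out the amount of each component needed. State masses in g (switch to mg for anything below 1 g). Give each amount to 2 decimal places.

Ratio of target to recipe volume: 881 / 250 = 3.524.
calcium chloride dihydrate: 0.247 g × (881 mL / 250 mL) = 0.870428 g = 870.43 mg
casein hydrolysate: 3.9 g × (881 mL / 250 mL) = 13.74 g
ammonium chloride: 1.94 g × (881 mL / 250 mL) = 6.84 g

calcium chloride dihydrate 870.43 mg; casein hydrolysate 13.74 g; ammonium chloride 6.84 g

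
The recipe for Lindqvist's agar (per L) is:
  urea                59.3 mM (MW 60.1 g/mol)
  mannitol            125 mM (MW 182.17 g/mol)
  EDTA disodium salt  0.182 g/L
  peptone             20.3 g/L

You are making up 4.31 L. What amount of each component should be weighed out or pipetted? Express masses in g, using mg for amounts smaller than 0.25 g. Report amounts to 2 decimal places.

urea 15.36 g; mannitol 98.14 g; EDTA disodium salt 0.78 g; peptone 87.49 g

Scale factor relative to 1 L: 4.31.
urea: 59.3 mmol/L × 60.1 g/mol × 4.31 L ÷ 1000 = 15.36 g
mannitol: 125 mmol/L × 182.17 g/mol × 4.31 L ÷ 1000 = 98.14 g
EDTA disodium salt: 0.182 g/L × 4.31 L = 0.78 g
peptone: 20.3 g/L × 4.31 L = 87.49 g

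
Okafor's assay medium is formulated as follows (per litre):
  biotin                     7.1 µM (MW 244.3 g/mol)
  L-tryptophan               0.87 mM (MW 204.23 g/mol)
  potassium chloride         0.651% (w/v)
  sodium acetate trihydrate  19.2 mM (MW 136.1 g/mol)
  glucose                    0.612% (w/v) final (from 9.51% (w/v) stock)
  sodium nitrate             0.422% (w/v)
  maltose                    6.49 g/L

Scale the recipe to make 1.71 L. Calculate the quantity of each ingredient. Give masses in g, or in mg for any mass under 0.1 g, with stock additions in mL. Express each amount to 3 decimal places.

Scale factor relative to 1 L: 1.71.
biotin: 7.1 µmol/L × 244.3 g/mol × 1.71 L ÷ 1000 = 2.966 mg
L-tryptophan: 0.87 mmol/L × 204.23 g/mol × 1.71 L ÷ 1000 = 0.304 g
potassium chloride: 0.651% w/v = 6.51 g/L → 6.51 × 1.71 L = 11.132 g
sodium acetate trihydrate: 19.2 mmol/L × 136.1 g/mol × 1.71 L ÷ 1000 = 4.468 g
glucose: C1V1 = C2V2 → 0.612% ÷ 9.51% × 1710 mL = 110.044 mL
sodium nitrate: 0.422% w/v = 4.22 g/L → 4.22 × 1.71 L = 7.216 g
maltose: 6.49 g/L × 1.71 L = 11.098 g

biotin 2.966 mg; L-tryptophan 0.304 g; potassium chloride 11.132 g; sodium acetate trihydrate 4.468 g; glucose 110.044 mL; sodium nitrate 7.216 g; maltose 11.098 g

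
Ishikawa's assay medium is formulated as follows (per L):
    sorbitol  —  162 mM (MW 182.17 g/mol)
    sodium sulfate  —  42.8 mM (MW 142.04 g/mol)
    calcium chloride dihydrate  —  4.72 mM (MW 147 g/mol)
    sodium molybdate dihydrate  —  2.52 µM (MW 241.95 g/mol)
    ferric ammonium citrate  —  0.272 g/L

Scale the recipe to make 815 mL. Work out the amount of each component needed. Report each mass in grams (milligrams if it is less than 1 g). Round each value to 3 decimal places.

Scale factor relative to 1 L: 0.815.
sorbitol: 162 mmol/L × 182.17 g/mol × 0.815 L ÷ 1000 = 24.052 g
sodium sulfate: 42.8 mmol/L × 142.04 g/mol × 0.815 L ÷ 1000 = 4.955 g
calcium chloride dihydrate: 4.72 mmol/L × 147 mg/mmol × 0.815 L = 565.480 mg
sodium molybdate dihydrate: 2.52 µmol/L × 241.95 g/mol × 0.815 L ÷ 1000 = 0.497 mg
ferric ammonium citrate: 0.272 g/L × 0.815 L = 0.22168 g = 221.680 mg

sorbitol 24.052 g; sodium sulfate 4.955 g; calcium chloride dihydrate 565.480 mg; sodium molybdate dihydrate 0.497 mg; ferric ammonium citrate 221.680 mg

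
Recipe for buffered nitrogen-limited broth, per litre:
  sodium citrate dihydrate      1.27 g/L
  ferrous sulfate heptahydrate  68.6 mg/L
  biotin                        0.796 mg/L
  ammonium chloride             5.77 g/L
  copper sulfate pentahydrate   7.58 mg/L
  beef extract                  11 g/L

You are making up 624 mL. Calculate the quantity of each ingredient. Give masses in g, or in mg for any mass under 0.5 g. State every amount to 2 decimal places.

sodium citrate dihydrate 0.79 g; ferrous sulfate heptahydrate 42.81 mg; biotin 0.50 mg; ammonium chloride 3.60 g; copper sulfate pentahydrate 4.73 mg; beef extract 6.86 g

Working volume: 624 mL = 0.624 L.
sodium citrate dihydrate: 1.27 g/L × 0.624 L = 0.79 g
ferrous sulfate heptahydrate: 68.6 mg/L × 0.624 L = 42.81 mg
biotin: 0.796 mg/L × 0.624 L = 0.50 mg
ammonium chloride: 5.77 g/L × 0.624 L = 3.60 g
copper sulfate pentahydrate: 7.58 mg/L × 0.624 L = 4.73 mg
beef extract: 11 g/L × 0.624 L = 6.86 g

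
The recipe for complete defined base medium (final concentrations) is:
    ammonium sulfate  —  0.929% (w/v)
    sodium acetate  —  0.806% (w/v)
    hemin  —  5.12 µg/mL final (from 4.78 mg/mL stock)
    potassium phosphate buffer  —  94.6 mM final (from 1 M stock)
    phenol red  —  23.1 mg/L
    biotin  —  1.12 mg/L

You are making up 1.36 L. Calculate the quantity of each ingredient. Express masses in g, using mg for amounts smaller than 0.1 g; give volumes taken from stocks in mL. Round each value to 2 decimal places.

ammonium sulfate 12.63 g; sodium acetate 10.96 g; hemin 1.46 mL; potassium phosphate buffer 128.66 mL; phenol red 31.42 mg; biotin 1.52 mg

Scale factor relative to 1 L: 1.36.
ammonium sulfate: 0.929 g per 100 mL × 1360 mL ÷ 100 = 12.63 g
sodium acetate: 0.806% w/v = 8.06 g/L → 8.06 × 1.36 L = 10.96 g
hemin: dilute stock: 5.12 µg/mL × 1360 mL ÷ 4780 µg/mL = 1.46 mL
potassium phosphate buffer: C1V1 = C2V2 → 94.6 mM × 1360 mL ÷ 1000 mM = 128.66 mL
phenol red: 23.1 mg/L × 1.36 L = 31.42 mg
biotin: 1.12 mg/L × 1.36 L = 1.52 mg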